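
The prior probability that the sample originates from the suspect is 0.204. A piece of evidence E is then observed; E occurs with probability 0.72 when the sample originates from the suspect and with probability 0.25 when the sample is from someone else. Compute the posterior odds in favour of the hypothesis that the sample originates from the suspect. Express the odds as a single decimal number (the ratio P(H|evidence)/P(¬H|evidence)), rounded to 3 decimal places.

Posterior odds ≈ 0.738

Prior odds = 0.204/(1−0.204) = 0.25628.
Likelihood ratio for E = 0.72/0.25 = 2.8800.
Posterior odds = prior odds × LR = 0.73809.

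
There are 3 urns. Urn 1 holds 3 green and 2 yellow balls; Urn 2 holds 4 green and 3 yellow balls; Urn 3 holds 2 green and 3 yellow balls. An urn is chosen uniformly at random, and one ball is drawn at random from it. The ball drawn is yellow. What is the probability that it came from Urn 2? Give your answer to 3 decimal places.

Posterior probability ≈ 0.300

Tabulate prior·likelihood by source: [1] prior 0.333333, lik 0.4, product 0.1333; [2] prior 0.333333, lik 0.4286, product 0.1429; [3] prior 0.333333, lik 0.6, product 0.2000.
Normalizing constant = 0.47619; the posterior for Urn 2 is its product over the sum, 0.1429/0.47619 = 0.300.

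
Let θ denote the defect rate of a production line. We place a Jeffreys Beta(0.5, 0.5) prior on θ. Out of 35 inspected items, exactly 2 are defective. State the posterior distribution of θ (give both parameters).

Observing 2 successes and 33 failures updates Beta(0.5, 0.5) by adding the success and failure counts to the two shape parameters: α = 0.5+2 = 2.5, β = 0.5+33 = 33.5.

Posterior: Beta(2.5, 33.5)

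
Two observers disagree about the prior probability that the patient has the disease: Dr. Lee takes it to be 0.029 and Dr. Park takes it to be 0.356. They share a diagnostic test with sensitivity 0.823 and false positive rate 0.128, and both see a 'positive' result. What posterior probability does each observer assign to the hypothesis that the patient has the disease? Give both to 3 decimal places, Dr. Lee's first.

Dr. Lee: 0.161; Dr. Park: 0.780

The likelihood ratio for a 'positive' result is 0.823/0.128 = 6.4297.
Dr. Lee: prior odds 0.029/0.971 = 0.029866; posterior odds 0.19203; posterior probability 0.161.
Dr. Park: prior odds 0.356/0.644 = 0.55280; posterior odds 3.5543; posterior probability 0.780.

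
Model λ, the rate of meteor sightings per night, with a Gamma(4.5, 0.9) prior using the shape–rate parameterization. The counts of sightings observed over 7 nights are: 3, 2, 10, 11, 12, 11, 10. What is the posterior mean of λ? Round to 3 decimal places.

Posterior mean ≈ 8.038

Total count ∑xᵢ = 59 over n = 7 nights.
Gamma is conjugate to the Poisson likelihood: posterior is Gamma(shape = 4.5+59 = 63.5, rate = 0.9+7 = 7.9).
E[λ | data] = 63.5/7.9 = 8.038.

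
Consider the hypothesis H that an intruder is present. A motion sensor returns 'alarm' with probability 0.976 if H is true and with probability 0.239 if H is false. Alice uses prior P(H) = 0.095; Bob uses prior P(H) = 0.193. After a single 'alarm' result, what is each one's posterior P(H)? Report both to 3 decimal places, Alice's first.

The likelihood ratio for an 'alarm' result is 0.976/0.239 = 4.0837.
Alice: prior odds 0.095/0.905 = 0.10497; posterior odds 0.42867; posterior probability 0.300.
Bob: prior odds 0.193/0.807 = 0.23916; posterior odds 0.97664; posterior probability 0.494.

Alice: 0.300; Bob: 0.494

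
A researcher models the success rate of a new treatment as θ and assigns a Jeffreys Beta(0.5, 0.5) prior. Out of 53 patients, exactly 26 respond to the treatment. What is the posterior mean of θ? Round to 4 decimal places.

Observing 26 successes and 27 failures updates Beta(0.5, 0.5) by adding the success and failure counts to the two shape parameters: α = 0.5+26 = 26.5, β = 0.5+27 = 27.5.
Posterior mean = α/(α+β) = 26.5/54 = 0.4907.

Posterior mean ≈ 0.4907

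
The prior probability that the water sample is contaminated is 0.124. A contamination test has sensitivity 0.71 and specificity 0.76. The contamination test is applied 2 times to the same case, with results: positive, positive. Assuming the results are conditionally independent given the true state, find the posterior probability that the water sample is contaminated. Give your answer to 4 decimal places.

Posterior P(H) ≈ 0.5533

Let H be the event that the water sample is contaminated; start with P(H) = 0.124. P('positive'|H) = 0.71, P('positive'|¬H) = 0.24.
Update on result 1 ('positive'): P(H) ← 0.71·0.1240 / (0.71·0.1240 + 0.24·0.8760) = 0.088040/0.29828 = 0.2952.
Update on result 2 ('positive'): P(H) ← 0.71·0.2952 / (0.71·0.2952 + 0.24·0.7048) = 0.20956/0.37872 = 0.5533.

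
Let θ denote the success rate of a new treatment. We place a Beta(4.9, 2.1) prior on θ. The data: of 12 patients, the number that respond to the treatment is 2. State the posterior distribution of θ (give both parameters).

The binomial likelihood is conjugate to the Beta prior: with 2 successes and 10 failures, the posterior is Beta(4.9+2, 2.1+10) = Beta(6.9, 12.1).

Posterior: Beta(6.9, 12.1)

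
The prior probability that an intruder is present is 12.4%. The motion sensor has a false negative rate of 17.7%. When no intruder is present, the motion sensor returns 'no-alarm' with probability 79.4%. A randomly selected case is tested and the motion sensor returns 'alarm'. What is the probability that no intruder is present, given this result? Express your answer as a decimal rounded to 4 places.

Write H for 'an intruder is present'. Prior odds H:¬H = 0.124/0.876 = 0.14155. For the 'alarm' outcome, the likelihood ratio is 0.823/0.206 = 3.9951.
Posterior odds = 0.14155 × 3.9951 = 0.56552, so P(H|E) = 0.56552/(1+0.56552) = 0.3612. Then P(¬H|E) = 1 − 0.3612 = 0.6388.

P(¬H | E) ≈ 0.6388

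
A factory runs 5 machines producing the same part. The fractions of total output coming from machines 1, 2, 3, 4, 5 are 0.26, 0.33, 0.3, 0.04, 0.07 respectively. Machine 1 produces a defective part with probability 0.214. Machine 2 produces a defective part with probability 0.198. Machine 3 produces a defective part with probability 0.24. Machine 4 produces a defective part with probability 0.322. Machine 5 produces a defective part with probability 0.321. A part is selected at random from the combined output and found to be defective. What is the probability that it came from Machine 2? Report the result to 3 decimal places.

Posterior probability ≈ 0.286

Tabulate prior·likelihood by source: [1] prior 0.26, lik 0.214, product 0.05564; [2] prior 0.33, lik 0.198, product 0.06534; [3] prior 0.3, lik 0.24, product 0.07200; [4] prior 0.04, lik 0.322, product 0.01288; [5] prior 0.07, lik 0.321, product 0.02247.
Normalizing constant = 0.22833; the posterior for Machine 2 is its product over the sum, 0.06534/0.22833 = 0.286.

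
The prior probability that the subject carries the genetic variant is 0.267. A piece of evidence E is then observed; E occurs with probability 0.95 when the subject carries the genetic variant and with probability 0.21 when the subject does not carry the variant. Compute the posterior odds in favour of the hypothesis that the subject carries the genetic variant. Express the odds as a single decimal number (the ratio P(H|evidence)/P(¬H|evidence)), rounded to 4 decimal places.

Prior odds = 0.267/(1−0.267) = 0.36426. In log-odds, ln(0.36426) = -1.0099.
Add log likelihood ratio: ln(4.5238) = 1.5094.
Posterior log-odds = 0.49946, so posterior odds = exp(0.49946) = 1.6478.

Posterior odds ≈ 1.6478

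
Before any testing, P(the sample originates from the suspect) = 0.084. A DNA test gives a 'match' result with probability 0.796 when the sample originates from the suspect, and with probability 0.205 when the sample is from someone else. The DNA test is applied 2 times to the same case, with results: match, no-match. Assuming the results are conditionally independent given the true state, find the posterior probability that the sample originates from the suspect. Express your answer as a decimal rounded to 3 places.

Posterior P(H) ≈ 0.084

Let H be the event that the sample originates from the suspect; start with P(H) = 0.084. P('match'|H) = 0.796, P('match'|¬H) = 0.205.
Update on result 1 ('match'): P(H) ← 0.796·0.0840 / (0.796·0.0840 + 0.205·0.9160) = 0.066864/0.25464 = 0.2626.
Update on result 2 ('no-match'): P(H) ← 0.204·0.2626 / (0.204·0.2626 + 0.795·0.7374) = 0.053566/0.63982 = 0.0837.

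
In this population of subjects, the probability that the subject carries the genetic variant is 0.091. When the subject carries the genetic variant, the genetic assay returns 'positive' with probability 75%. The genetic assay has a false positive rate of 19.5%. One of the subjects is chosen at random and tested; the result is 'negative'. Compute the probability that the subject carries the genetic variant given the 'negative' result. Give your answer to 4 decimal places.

P(H | E) ≈ 0.0302

Write H for 'the subject carries the genetic variant'. Prior odds H:¬H = 0.091/0.909 = 0.10011. For the 'negative' outcome, the likelihood ratio is 0.25/0.805 = 0.31056.
Posterior odds = 0.10011 × 0.31056 = 0.031090, so P(H|E) = 0.031090/(1+0.031090) = 0.0302.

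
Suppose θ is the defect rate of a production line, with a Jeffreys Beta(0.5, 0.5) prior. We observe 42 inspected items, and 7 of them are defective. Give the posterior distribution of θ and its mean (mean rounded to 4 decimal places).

Posterior: Beta(7.5, 35.5); mean ≈ 0.1744

Observing 7 successes and 35 failures updates Beta(0.5, 0.5) by adding the success and failure counts to the two shape parameters: α = 0.5+7 = 7.5, β = 0.5+35 = 35.5.
Posterior mean = α/(α+β) = 7.5/43 = 0.1744.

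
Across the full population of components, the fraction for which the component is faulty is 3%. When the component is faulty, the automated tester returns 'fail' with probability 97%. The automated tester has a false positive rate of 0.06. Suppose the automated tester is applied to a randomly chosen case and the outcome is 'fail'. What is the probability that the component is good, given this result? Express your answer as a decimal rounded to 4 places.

Let H be the event that the component is faulty. P(H) = 0.03, so P(¬H) = 0.97. With E the 'fail' result, P(E|H) = 0.97 and P(E|¬H) = 0.06.
P(E) = 0.97·0.03 + 0.06·0.97 = 0.029100 + 0.058200 = 0.087300.
By Bayes' theorem, P(H|E) = 0.029100 / 0.087300 = 0.3333. Hence P(¬H|E) = 1 − 0.3333 = 0.6667.

P(¬H | E) ≈ 0.6667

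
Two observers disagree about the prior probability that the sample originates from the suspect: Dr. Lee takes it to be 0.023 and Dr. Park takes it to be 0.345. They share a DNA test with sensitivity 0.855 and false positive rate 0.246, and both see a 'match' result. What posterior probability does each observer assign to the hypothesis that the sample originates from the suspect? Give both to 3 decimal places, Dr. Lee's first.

Dr. Lee: 0.076; Dr. Park: 0.647

P('+'|H) = 0.855, P('+'|¬H) = 0.246.
Dr. Lee: numerator 0.855·0.023 = 0.019665; evidence = 0.019665+0.246·0.977 = 0.26001; posterior = 0.076.
Dr. Park: numerator 0.855·0.345 = 0.29497; evidence = 0.29497+0.246·0.655 = 0.45610; posterior = 0.647.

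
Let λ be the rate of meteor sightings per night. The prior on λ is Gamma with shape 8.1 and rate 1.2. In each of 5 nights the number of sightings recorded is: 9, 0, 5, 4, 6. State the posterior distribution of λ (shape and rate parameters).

The Poisson likelihood adds the total count to the shape and the number of exposure periods to the rate. Here ∑xᵢ = 24 and n = 5, so shape 8.1→32.1 and rate 1.2→6.2.

Posterior: Gamma(shape=32.1, rate=6.2)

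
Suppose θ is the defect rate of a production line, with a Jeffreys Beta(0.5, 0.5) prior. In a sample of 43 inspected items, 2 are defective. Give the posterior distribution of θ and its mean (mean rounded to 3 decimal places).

Observing 2 successes and 41 failures updates Beta(0.5, 0.5) by adding the success and failure counts to the two shape parameters: α = 0.5+2 = 2.5, β = 0.5+41 = 41.5.
E[θ | data] = 2.5/(2.5+41.5) = 0.057.

Posterior: Beta(2.5, 41.5); mean ≈ 0.057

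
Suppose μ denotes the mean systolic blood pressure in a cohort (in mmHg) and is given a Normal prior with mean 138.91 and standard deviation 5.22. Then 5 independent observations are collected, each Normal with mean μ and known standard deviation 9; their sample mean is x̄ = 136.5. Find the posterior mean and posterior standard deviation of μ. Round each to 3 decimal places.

Posterior mean ≈ 137.399; posterior SD ≈ 3.187

Prior precision 1/τ₀² = 1/5.22² = 0.0366994; data precision n/σ² = 5/9² = 0.0617284.
Posterior precision = 0.0366994 + 0.0617284 = 0.0984278, giving posterior SD = 1/√0.0984278 = 3.187.
Posterior mean = (0.0366994·138.91 + 0.0617284·136.5) / 0.0984278 = 137.399.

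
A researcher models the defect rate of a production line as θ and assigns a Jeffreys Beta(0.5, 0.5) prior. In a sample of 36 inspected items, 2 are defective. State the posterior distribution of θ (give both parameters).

Observing 2 successes and 34 failures updates Beta(0.5, 0.5) by adding the success and failure counts to the two shape parameters: α = 0.5+2 = 2.5, β = 0.5+34 = 34.5.

Posterior: Beta(2.5, 34.5)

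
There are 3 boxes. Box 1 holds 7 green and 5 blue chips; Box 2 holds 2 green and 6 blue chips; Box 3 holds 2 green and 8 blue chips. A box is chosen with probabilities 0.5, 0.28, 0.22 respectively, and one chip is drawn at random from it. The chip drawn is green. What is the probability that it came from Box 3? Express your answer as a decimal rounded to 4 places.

Tabulate prior·likelihood by source: [1] prior 0.5, lik 0.5833, product 0.2917; [2] prior 0.28, lik 0.25, product 0.07000; [3] prior 0.22, lik 0.2, product 0.04400.
Normalizing constant = 0.40567; the posterior for Box 3 is its product over the sum, 0.04400/0.40567 = 0.1085.

Posterior probability ≈ 0.1085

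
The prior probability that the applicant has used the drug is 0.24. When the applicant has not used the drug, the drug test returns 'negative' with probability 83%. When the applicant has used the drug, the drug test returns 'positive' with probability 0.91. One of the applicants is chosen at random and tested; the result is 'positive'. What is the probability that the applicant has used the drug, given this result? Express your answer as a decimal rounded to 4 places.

Write H for 'the applicant has used the drug'. Prior odds H:¬H = 0.24/0.76 = 0.31579. For the 'positive' outcome, the likelihood ratio is 0.91/0.17 = 5.3529.
Posterior odds = 0.31579 × 5.3529 = 1.6904, so P(H|E) = 1.6904/(1+1.6904) = 0.6283.

P(H | E) ≈ 0.6283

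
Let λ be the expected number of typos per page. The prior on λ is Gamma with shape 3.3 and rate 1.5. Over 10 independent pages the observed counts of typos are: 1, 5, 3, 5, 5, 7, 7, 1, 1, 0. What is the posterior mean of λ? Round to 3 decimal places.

Total count ∑xᵢ = 35 over n = 10 pages.
Gamma is conjugate to the Poisson likelihood: posterior is Gamma(shape = 3.3+35 = 38.3, rate = 1.5+10 = 11.5).
E[λ | data] = 38.3/11.5 = 3.330.

Posterior mean ≈ 3.330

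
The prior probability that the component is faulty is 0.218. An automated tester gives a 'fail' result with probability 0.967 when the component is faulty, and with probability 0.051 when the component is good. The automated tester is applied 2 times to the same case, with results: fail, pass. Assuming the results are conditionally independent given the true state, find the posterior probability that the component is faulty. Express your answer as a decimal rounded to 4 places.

Posterior P(H) ≈ 0.1553

Let H be the event that the component is faulty; start with P(H) = 0.218. P('fail'|H) = 0.967, P('fail'|¬H) = 0.051.
Update on result 1 ('fail'): P(H) ← 0.967·0.2180 / (0.967·0.2180 + 0.051·0.7820) = 0.21081/0.25069 = 0.8409.
Update on result 2 ('pass'): P(H) ← 0.033·0.8409 / (0.033·0.8409 + 0.949·0.1591) = 0.027750/0.17873 = 0.1553.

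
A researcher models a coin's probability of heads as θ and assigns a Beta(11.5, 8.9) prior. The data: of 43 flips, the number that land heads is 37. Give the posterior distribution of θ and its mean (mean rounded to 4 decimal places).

Posterior: Beta(48.5, 14.9); mean ≈ 0.7650

Observing 37 successes and 6 failures updates Beta(11.5, 8.9) by adding the success and failure counts to the two shape parameters: α = 11.5+37 = 48.5, β = 8.9+6 = 14.9.
Posterior mean = α/(α+β) = 48.5/63.4 = 0.7650.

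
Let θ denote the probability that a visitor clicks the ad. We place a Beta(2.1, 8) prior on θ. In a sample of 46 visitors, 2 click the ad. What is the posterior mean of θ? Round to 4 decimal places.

The binomial likelihood is conjugate to the Beta prior: with 2 successes and 44 failures, the posterior is Beta(2.1+2, 8+44) = Beta(4.1, 52).
E[θ | data] = 4.1/(4.1+52) = 0.0731.

Posterior mean ≈ 0.0731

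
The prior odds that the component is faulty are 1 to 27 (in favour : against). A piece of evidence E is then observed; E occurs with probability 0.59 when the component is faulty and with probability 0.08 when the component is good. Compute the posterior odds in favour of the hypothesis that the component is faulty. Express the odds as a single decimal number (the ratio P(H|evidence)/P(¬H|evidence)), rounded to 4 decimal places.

Prior odds = 1/27 = 0.037037. In log-odds, ln(0.037037) = -3.2958.
Add log likelihood ratio: ln(7.3750) = 1.9981.
Posterior log-odds = -1.2977, so posterior odds = exp(-1.2977) = 0.27315.

Posterior odds ≈ 0.2731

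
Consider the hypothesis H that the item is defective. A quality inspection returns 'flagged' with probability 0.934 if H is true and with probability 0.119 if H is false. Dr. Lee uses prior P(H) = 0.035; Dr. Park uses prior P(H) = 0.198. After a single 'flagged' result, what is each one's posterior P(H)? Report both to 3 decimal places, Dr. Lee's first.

P('+'|H) = 0.934, P('+'|¬H) = 0.119.
Dr. Lee: numerator 0.934·0.035 = 0.032690; evidence = 0.032690+0.119·0.965 = 0.14752; posterior = 0.222.
Dr. Park: numerator 0.934·0.198 = 0.18493; evidence = 0.18493+0.119·0.802 = 0.28037; posterior = 0.660.

Dr. Lee: 0.222; Dr. Park: 0.660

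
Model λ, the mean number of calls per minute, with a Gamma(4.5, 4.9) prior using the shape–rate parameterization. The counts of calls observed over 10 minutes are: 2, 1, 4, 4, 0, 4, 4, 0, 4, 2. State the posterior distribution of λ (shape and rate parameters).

Posterior: Gamma(shape=29.5, rate=14.9)

The Poisson likelihood adds the total count to the shape and the number of exposure periods to the rate. Here ∑xᵢ = 25 and n = 10, so shape 4.5→29.5 and rate 4.9→14.9.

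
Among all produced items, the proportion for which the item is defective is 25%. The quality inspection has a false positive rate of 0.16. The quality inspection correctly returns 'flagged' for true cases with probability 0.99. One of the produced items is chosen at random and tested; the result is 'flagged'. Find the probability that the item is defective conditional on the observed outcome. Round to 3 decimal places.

Let H be the event that the item is defective. P(H) = 0.25, so P(¬H) = 0.75. With E the 'flagged' result, P(E|H) = 0.99 and P(E|¬H) = 0.16.
P(E) = 0.99·0.25 + 0.16·0.75 = 0.24750 + 0.12000 = 0.36750.
By Bayes' theorem, P(H|E) = 0.24750 / 0.36750 = 0.673.

P(H | E) ≈ 0.673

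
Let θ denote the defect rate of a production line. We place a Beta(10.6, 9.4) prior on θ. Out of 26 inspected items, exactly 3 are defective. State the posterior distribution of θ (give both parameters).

Observing 3 successes and 23 failures updates Beta(10.6, 9.4) by adding the success and failure counts to the two shape parameters: α = 10.6+3 = 13.6, β = 9.4+23 = 32.4.

Posterior: Beta(13.6, 32.4)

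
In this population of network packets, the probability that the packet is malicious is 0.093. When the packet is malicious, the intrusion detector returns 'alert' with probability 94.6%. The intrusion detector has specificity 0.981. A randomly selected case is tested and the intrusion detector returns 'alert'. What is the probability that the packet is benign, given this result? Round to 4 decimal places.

P(¬H | E) ≈ 0.1638

Let H be the event that the packet is malicious. P(H) = 0.093, so P(¬H) = 0.907. With E the 'alert' result, P(E|H) = 0.946 and P(E|¬H) = 0.019.
P(E) = 0.946·0.093 + 0.019·0.907 = 0.087978 + 0.017233 = 0.10521.
By Bayes' theorem, P(H|E) = 0.087978 / 0.10521 = 0.8362. Hence P(¬H|E) = 1 − 0.8362 = 0.1638.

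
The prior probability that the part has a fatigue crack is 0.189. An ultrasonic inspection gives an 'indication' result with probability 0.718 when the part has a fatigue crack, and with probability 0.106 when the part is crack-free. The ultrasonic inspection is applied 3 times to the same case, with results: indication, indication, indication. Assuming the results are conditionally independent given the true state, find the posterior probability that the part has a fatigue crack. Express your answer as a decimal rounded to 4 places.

With H the event that the part has a fatigue crack, the joint likelihood of the observed sequence is P(data|H) = 0.718·0.718·0.718 = 0.37015 and P(data|¬H) = 0.106·0.106·0.106 = 0.0011910.
Bayes: P(H|data) = 0.189·0.37015 / (0.189·0.37015 + 0.811·0.0011910) = 0.069958/0.070924 = 0.9864.

Posterior P(H) ≈ 0.9864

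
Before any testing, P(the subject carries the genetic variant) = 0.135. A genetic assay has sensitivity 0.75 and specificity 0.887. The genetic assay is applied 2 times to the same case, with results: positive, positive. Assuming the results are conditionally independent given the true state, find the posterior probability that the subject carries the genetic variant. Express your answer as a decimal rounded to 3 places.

Posterior P(H) ≈ 0.873

With H the event that the subject carries the genetic variant, the joint likelihood of the observed sequence is P(data|H) = 0.75·0.75 = 0.56250 and P(data|¬H) = 0.113·0.113 = 0.012769.
Bayes: P(H|data) = 0.135·0.56250 / (0.135·0.56250 + 0.865·0.012769) = 0.075938/0.086983 = 0.8730.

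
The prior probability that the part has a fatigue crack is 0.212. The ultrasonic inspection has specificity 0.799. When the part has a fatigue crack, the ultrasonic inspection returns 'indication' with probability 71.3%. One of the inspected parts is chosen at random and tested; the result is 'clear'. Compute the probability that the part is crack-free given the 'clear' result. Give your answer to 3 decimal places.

Let H be the event that the part has a fatigue crack. P(H) = 0.212, so P(¬H) = 0.788. With E the 'clear' result, P(E|H) = 0.287 and P(E|¬H) = 0.799.
P(E) = 0.287·0.212 + 0.799·0.788 = 0.060844 + 0.62961 = 0.69046.
By Bayes' theorem, P(H|E) = 0.060844 / 0.69046 = 0.088. Hence P(¬H|E) = 1 − 0.088 = 0.912.

P(¬H | E) ≈ 0.912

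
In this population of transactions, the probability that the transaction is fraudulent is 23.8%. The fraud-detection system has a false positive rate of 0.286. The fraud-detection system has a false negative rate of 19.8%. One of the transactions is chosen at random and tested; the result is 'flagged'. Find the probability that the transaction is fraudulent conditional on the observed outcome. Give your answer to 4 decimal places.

P(H | E) ≈ 0.4669

Write H for 'the transaction is fraudulent'. Prior odds H:¬H = 0.238/0.762 = 0.31234. For the 'flagged' outcome, the likelihood ratio is 0.802/0.286 = 2.8042.
Posterior odds = 0.31234 × 2.8042 = 0.87585, so P(H|E) = 0.87585/(1+0.87585) = 0.4669.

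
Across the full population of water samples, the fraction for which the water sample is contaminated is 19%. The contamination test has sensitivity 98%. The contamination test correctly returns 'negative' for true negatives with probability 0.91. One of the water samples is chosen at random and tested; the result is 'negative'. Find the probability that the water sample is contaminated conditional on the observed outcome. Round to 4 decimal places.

Let H be the event that the water sample is contaminated. P(H) = 0.19, so P(¬H) = 0.81. With E the 'negative' result, P(E|H) = 0.02 and P(E|¬H) = 0.91.
P(E) = 0.02·0.19 + 0.91·0.81 = 0.0038000 + 0.73710 = 0.74090.
By Bayes' theorem, P(H|E) = 0.0038000 / 0.74090 = 0.0051.

P(H | E) ≈ 0.0051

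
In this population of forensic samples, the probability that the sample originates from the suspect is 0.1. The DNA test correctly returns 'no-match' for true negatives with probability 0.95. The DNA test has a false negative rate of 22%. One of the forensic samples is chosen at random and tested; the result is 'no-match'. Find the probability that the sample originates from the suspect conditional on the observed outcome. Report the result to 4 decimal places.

Let H be the event that the sample originates from the suspect. P(H) = 0.1, so P(¬H) = 0.9. With E the 'no-match' result, P(E|H) = 0.22 and P(E|¬H) = 0.95.
P(E) = 0.22·0.1 + 0.95·0.9 = 0.022000 + 0.85500 = 0.87700.
By Bayes' theorem, P(H|E) = 0.022000 / 0.87700 = 0.0251.

P(H | E) ≈ 0.0251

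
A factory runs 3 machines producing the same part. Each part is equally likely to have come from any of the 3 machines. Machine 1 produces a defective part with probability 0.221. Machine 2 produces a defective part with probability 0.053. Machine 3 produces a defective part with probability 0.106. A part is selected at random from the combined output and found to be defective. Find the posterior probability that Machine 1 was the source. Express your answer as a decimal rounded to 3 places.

Tabulate prior·likelihood by source: [1] prior 0.333333, lik 0.221, product 0.07367; [2] prior 0.333333, lik 0.053, product 0.01767; [3] prior 0.333333, lik 0.106, product 0.03533.
Normalizing constant = 0.12667; the posterior for Machine 1 is its product over the sum, 0.07367/0.12667 = 0.582.

Posterior probability ≈ 0.582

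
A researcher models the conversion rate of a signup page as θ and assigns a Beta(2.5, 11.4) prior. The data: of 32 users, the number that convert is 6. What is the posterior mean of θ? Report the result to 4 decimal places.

Posterior mean ≈ 0.1852

Observing 6 successes and 26 failures updates Beta(2.5, 11.4) by adding the success and failure counts to the two shape parameters: α = 2.5+6 = 8.5, β = 11.4+26 = 37.4.
Posterior mean = α/(α+β) = 8.5/45.9 = 0.1852.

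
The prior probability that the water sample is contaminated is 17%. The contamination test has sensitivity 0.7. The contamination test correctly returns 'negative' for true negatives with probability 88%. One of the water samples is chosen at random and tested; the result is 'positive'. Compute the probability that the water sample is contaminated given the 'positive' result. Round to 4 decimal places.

Let H be the event that the water sample is contaminated. P(H) = 0.17, so P(¬H) = 0.83. With E the 'positive' result, P(E|H) = 0.7 and P(E|¬H) = 0.12.
P(E) = 0.7·0.17 + 0.12·0.83 = 0.11900 + 0.099600 = 0.21860.
By Bayes' theorem, P(H|E) = 0.11900 / 0.21860 = 0.5444.

P(H | E) ≈ 0.5444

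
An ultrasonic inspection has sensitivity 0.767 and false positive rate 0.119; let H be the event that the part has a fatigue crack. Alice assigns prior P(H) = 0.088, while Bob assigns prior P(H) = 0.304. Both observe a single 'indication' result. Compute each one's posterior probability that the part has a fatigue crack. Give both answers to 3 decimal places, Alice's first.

P('+'|H) = 0.767, P('+'|¬H) = 0.119.
Alice: numerator 0.767·0.088 = 0.067496; evidence = 0.067496+0.119·0.912 = 0.17602; posterior = 0.383.
Bob: numerator 0.767·0.304 = 0.23317; evidence = 0.23317+0.119·0.696 = 0.31599; posterior = 0.738.

Alice: 0.383; Bob: 0.738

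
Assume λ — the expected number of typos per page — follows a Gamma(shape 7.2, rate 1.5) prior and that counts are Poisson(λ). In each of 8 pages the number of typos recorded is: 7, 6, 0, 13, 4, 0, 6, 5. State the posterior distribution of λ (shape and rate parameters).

Total count ∑xᵢ = 41 over n = 8 pages.
Gamma is conjugate to the Poisson likelihood: posterior is Gamma(shape = 7.2+41 = 48.2, rate = 1.5+8 = 9.5).

Posterior: Gamma(shape=48.2, rate=9.5)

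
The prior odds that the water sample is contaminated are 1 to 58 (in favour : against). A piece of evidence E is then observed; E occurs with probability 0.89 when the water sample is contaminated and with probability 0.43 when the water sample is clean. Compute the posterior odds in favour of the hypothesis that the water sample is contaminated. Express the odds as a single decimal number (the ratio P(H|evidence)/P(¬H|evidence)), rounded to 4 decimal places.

Prior odds = 1/58 = 0.017241.
Likelihood ratio for E = 0.89/0.43 = 2.0698.
Posterior odds = prior odds × LR = 0.035686.

Posterior odds ≈ 0.0357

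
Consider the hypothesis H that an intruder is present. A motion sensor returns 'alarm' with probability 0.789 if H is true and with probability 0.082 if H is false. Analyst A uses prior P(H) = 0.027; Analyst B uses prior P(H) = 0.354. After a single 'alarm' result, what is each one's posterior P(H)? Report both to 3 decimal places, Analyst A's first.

Analyst A: 0.211; Analyst B: 0.841

The likelihood ratio for an 'alarm' result is 0.789/0.082 = 9.6220.
Analyst A: prior odds 0.027/0.973 = 0.027749; posterior odds 0.26700; posterior probability 0.211.
Analyst B: prior odds 0.354/0.646 = 0.54799; posterior odds 5.2727; posterior probability 0.841.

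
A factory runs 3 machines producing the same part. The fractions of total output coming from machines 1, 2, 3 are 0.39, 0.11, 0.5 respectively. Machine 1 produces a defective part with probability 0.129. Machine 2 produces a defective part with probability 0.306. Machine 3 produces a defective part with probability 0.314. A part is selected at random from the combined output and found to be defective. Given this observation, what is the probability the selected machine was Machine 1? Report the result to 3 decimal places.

Tabulate prior·likelihood by source: [1] prior 0.39, lik 0.129, product 0.05031; [2] prior 0.11, lik 0.306, product 0.03366; [3] prior 0.5, lik 0.314, product 0.1570.
Normalizing constant = 0.24097; the posterior for Machine 1 is its product over the sum, 0.05031/0.24097 = 0.209.

Posterior probability ≈ 0.209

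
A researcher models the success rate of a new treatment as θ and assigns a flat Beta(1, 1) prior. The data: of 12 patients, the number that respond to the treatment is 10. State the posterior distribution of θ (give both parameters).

Observing 10 successes and 2 failures updates Beta(1, 1) by adding the success and failure counts to the two shape parameters: α = 1+10 = 11, β = 1+2 = 3.

Posterior: Beta(11, 3)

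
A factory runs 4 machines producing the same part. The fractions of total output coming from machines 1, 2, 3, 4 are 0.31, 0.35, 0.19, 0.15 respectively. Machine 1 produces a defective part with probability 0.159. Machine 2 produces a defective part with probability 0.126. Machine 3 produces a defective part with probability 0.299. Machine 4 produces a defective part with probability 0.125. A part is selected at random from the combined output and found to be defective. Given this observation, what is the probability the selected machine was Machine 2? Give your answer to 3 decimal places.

Posterior probability ≈ 0.261

Tabulate prior·likelihood by source: [1] prior 0.31, lik 0.159, product 0.04929; [2] prior 0.35, lik 0.126, product 0.04410; [3] prior 0.19, lik 0.299, product 0.05681; [4] prior 0.15, lik 0.125, product 0.01875.
Normalizing constant = 0.16895; the posterior for Machine 2 is its product over the sum, 0.04410/0.16895 = 0.261.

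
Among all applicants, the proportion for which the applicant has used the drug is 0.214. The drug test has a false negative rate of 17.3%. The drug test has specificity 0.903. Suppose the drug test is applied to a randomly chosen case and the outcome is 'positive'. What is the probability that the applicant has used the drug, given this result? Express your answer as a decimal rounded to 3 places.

P(H | E) ≈ 0.699

Let H be the event that the applicant has used the drug. P(H) = 0.214, so P(¬H) = 0.786. With E the 'positive' result, P(E|H) = 0.827 and P(E|¬H) = 0.097.
P(E) = 0.827·0.214 + 0.097·0.786 = 0.17698 + 0.076242 = 0.25322.
By Bayes' theorem, P(H|E) = 0.17698 / 0.25322 = 0.699.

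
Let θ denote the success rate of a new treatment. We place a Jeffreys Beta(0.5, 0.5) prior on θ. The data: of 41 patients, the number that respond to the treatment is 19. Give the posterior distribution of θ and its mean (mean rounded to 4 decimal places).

Observing 19 successes and 22 failures updates Beta(0.5, 0.5) by adding the success and failure counts to the two shape parameters: α = 0.5+19 = 19.5, β = 0.5+22 = 22.5.
E[θ | data] = 19.5/(19.5+22.5) = 0.4643.

Posterior: Beta(19.5, 22.5); mean ≈ 0.4643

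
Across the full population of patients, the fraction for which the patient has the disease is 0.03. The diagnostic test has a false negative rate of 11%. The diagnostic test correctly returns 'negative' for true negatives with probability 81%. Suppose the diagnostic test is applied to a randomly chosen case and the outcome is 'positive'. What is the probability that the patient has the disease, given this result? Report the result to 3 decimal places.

P(H | E) ≈ 0.127

Write H for 'the patient has the disease'. Prior odds H:¬H = 0.03/0.97 = 0.030928. For the 'positive' outcome, the likelihood ratio is 0.89/0.19 = 4.6842.
Posterior odds = 0.030928 × 4.6842 = 0.14487, so P(H|E) = 0.14487/(1+0.14487) = 0.127.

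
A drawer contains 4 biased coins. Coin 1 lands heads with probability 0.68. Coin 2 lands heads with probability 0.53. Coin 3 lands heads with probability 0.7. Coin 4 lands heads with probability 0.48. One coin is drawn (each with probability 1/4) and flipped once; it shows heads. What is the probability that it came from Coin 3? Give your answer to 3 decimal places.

Posterior probability ≈ 0.293

P(heads|C1) = 0.68; P(heads|C2) = 0.53; P(heads|C3) = 0.7; P(heads|C4) = 0.48.
Prior × likelihood for each source: 0.25·0.68=0.1700, 0.25·0.53=0.1325, 0.25·0.7=0.1750, 0.25·0.48=0.1200. Summing gives P(heads) = 0.59750.
P(Coin 3 | heads) = 0.1750 / 0.59750 = 0.293.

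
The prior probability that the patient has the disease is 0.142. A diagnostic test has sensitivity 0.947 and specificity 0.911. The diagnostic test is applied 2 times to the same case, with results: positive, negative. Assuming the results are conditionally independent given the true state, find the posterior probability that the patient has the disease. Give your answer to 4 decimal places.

Posterior P(H) ≈ 0.0929

With H the event that the patient has the disease, the joint likelihood of the observed sequence is P(data|H) = 0.947·0.053 = 0.050191 and P(data|¬H) = 0.089·0.911 = 0.081079.
Bayes: P(H|data) = 0.142·0.050191 / (0.142·0.050191 + 0.858·0.081079) = 0.0071271/0.076693 = 0.0929.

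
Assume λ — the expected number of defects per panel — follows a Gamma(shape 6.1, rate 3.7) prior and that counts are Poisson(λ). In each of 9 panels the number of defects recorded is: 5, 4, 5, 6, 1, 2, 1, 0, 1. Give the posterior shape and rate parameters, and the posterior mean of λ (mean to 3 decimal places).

Posterior: Gamma(shape=31.1, rate=12.7); mean ≈ 2.449

Total count ∑xᵢ = 25 over n = 9 panels.
Gamma is conjugate to the Poisson likelihood: posterior is Gamma(shape = 6.1+25 = 31.1, rate = 3.7+9 = 12.7).
E[λ | data] = 31.1/12.7 = 2.449.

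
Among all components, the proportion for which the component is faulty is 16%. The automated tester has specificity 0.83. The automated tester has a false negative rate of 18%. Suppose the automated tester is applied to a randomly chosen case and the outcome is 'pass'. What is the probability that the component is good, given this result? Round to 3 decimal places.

Write H for 'the component is faulty'. Prior odds H:¬H = 0.16/0.84 = 0.19048. For the 'pass' outcome, the likelihood ratio is 0.18/0.83 = 0.21687.
Posterior odds = 0.19048 × 0.21687 = 0.041308, so P(H|E) = 0.041308/(1+0.041308) = 0.040. Then P(¬H|E) = 1 − 0.040 = 0.960.

P(¬H | E) ≈ 0.960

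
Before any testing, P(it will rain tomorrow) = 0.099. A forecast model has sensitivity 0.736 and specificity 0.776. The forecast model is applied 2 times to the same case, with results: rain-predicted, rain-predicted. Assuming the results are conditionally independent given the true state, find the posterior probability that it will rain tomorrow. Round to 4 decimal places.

With H the event that it will rain tomorrow, the joint likelihood of the observed sequence is P(data|H) = 0.736·0.736 = 0.54170 and P(data|¬H) = 0.224·0.224 = 0.050176.
Bayes: P(H|data) = 0.099·0.54170 / (0.099·0.54170 + 0.901·0.050176) = 0.053628/0.098836 = 0.5426.

Posterior P(H) ≈ 0.5426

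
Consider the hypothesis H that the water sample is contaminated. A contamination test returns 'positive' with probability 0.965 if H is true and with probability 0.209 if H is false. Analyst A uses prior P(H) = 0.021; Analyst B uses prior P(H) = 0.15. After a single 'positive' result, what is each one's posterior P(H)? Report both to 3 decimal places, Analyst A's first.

P('+'|H) = 0.965, P('+'|¬H) = 0.209.
Analyst A: numerator 0.965·0.021 = 0.020265; evidence = 0.020265+0.209·0.979 = 0.22488; posterior = 0.090.
Analyst B: numerator 0.965·0.15 = 0.14475; evidence = 0.14475+0.209·0.85 = 0.32240; posterior = 0.449.

Analyst A: 0.090; Analyst B: 0.449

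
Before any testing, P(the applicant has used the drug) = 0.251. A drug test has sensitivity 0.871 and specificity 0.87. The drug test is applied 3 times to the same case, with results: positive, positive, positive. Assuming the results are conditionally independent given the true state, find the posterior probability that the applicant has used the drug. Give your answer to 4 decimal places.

Posterior P(H) ≈ 0.9902

Let H be the event that the applicant has used the drug; start with P(H) = 0.251. P('positive'|H) = 0.871, P('positive'|¬H) = 0.13.
Update on result 1 ('positive'): P(H) ← 0.871·0.2510 / (0.871·0.2510 + 0.13·0.7490) = 0.21862/0.31599 = 0.6919.
Update on result 2 ('positive'): P(H) ← 0.871·0.6919 / (0.871·0.6919 + 0.13·0.3081) = 0.60261/0.64267 = 0.9377.
Update on result 3 ('positive'): P(H) ← 0.871·0.9377 / (0.871·0.9377 + 0.13·0.0623) = 0.81671/0.82481 = 0.9902.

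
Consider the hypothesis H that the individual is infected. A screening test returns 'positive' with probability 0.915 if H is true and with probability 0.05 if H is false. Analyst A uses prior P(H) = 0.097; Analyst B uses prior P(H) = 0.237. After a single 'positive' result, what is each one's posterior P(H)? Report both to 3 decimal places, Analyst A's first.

The likelihood ratio for a 'positive' result is 0.915/0.05 = 18.300.
Analyst A: prior odds 0.097/0.903 = 0.10742; posterior odds 1.9658; posterior probability 0.663.
Analyst B: prior odds 0.237/0.763 = 0.31062; posterior odds 5.6843; posterior probability 0.850.

Analyst A: 0.663; Analyst B: 0.850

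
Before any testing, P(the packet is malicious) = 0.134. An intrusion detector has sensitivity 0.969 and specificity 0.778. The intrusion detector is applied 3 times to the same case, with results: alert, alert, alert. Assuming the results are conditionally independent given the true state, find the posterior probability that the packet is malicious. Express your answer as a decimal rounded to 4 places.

Posterior P(H) ≈ 0.9279

With H the event that the packet is malicious, the joint likelihood of the observed sequence is P(data|H) = 0.969·0.969·0.969 = 0.90985 and P(data|¬H) = 0.222·0.222·0.222 = 0.010941.
Bayes: P(H|data) = 0.134·0.90985 / (0.134·0.90985 + 0.866·0.010941) = 0.12192/0.13140 = 0.9279.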